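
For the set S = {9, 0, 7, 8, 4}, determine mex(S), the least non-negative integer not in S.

0 is in the set but 1 is not, so the mex is 1.

1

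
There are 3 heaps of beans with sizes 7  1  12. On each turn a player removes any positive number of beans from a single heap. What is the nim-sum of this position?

10

Bitwise XOR of the heap sizes:
  0111  (7)
  0001  (1)
  1100  (12)
  ----
  1010  (10)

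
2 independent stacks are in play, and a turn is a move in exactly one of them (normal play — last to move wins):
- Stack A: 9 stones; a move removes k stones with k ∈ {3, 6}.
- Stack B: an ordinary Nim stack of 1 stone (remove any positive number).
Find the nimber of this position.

For stack A, compute g(0), g(1), … with moves {3, 6}:
k:     0  1  2  3  4  5  6  7  8  9
g(k):  0  0  0  1  1  1  2  2  2  0
So g(9) = 0.
Stack B is a plain Nim stack of size 1, so its Grundy value is 1.
The value of a disjunctive sum is the nim-sum of the parts.
Combined value = 0 XOR 1 = 1.

1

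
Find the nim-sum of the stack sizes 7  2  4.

1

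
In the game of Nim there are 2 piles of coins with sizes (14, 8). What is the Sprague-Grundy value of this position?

6

Nim-sum: 14 ⊕ 8 = 6.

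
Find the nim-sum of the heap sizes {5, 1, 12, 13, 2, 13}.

10

In binary:
  0101  (5)
  0001  (1)
  1100  (12)
  1101  (13)
  0010  (2)
  1101  (13)
  ----
  1010  (10)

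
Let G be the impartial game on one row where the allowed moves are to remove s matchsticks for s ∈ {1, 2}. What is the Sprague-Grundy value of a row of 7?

Grundy values for subtraction set {1, 2}:
k:     0  1  2  3  4  5  6  7
g(k):  0  1  2  0  1  2  0  1
So g(7) = 1.

1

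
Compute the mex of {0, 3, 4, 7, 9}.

1

0 is in the set but 1 is not, so the mex is 1.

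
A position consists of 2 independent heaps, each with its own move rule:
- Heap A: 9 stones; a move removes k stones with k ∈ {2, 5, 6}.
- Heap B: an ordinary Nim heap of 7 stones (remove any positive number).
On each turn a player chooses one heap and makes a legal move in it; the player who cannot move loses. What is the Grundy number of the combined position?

5

Build the Grundy sequence for heap A with g(k) = mex{g(k−s) : s ∈ {2, 5, 6}, s ≤ k}:
g(0) = mex{} = 0
g(1) = mex{} = 0
g(2) = mex{0} = 1
g(3) = mex{0} = 1
g(4) = mex{1} = 0
g(5) = mex{0,1} = 2
g(6) = mex{0} = 1
g(7) = mex{0,1,2} = 3
g(8) = mex{1} = 0
g(9) = mex{0,1,3} = 2
So g(9) = 2.
Heap B is a plain Nim heap of size 7, so its Grundy value is 7.
The value of a disjunctive sum is the nim-sum of the parts.
Combined value = 2 XOR 7 = 5.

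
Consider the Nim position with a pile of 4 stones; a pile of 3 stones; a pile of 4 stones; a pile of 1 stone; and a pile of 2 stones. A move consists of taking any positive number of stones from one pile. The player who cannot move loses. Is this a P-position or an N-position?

Nim-sum: 4 ^ 3 ^ 4 ^ 1 ^ 2 = 0.
The nim-sum is 0, so this is a P-position: the player to move is in a losing position under optimal play.

P-position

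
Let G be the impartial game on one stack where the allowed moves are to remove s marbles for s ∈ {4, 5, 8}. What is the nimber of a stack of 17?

1

Grundy values for subtraction set {4, 5, 8}:
k:     0  1  2  3  4  5  6  7  8  9 10 11 12 13 14 15 16 17
g(k):  0  0  0  0  1  1  1  1  2  2  2  2  0  0  0  0  1  1
So g(17) = 1.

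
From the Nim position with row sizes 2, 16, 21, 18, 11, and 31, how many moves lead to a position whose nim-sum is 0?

Compute the nim-sum pairwise:
2 ⊕ 16 = 18
18 ⊕ 21 = 7
7 ⊕ 18 = 21
21 ⊕ 11 = 30
30 ⊕ 31 = 1
The overall nim-sum is X = 1. A row of size p has a winning move iff p XOR X < p (reduce it to p XOR X).
  2: 2 XOR 1 = 3 ≥ 2 — no move.
  16: 16 XOR 1 = 17 ≥ 16 — no move.
  21: 21 XOR 1 = 20 < 21 — winning move (to 20).
  18: 18 XOR 1 = 19 ≥ 18 — no move.
  11: 11 XOR 1 = 10 < 11 — winning move (to 10).
  31: 31 XOR 1 = 30 < 31 — winning move (to 30).
That gives 3 winning moves.

3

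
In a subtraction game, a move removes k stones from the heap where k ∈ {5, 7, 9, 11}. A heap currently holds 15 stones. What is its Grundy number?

Compute g(0), g(1), … for moves {5, 7, 9, 11}:
k:     0  1  2  3  4  5  6  7  8  9 10 11 12 13 14 15
g(k):  0  0  0  0  0  1  1  1  1  1  2  2  2  2  2  3
So g(15) = 3.

3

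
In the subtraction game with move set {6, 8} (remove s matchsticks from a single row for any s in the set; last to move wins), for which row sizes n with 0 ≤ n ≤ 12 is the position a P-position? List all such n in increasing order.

Compute g(0), g(1), … for moves {6, 8}:
k:     0  1  2  3  4  5  6  7  8  9 10 11 12
g(k):  0  0  0  0  0  0  1  1  1  1  1  1  2
The P-positions (g = 0) in 0..12 are 0, 1, 2, 3, 4, 5.

0, 1, 2, 3, 4, 5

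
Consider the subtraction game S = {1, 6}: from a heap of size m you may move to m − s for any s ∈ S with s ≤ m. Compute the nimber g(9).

0

Compute g(0), g(1), … for moves {1, 6}:
g(0) = mex{} = 0
g(1) = mex{0} = 1
g(2) = mex{1} = 0
g(3) = mex{0} = 1
g(4) = mex{1} = 0
g(5) = mex{0} = 1
g(6) = mex{0,1} = 2
g(7) = mex{1,2} = 0
g(8) = mex{0} = 1
g(9) = mex{1} = 0
So g(9) = 0.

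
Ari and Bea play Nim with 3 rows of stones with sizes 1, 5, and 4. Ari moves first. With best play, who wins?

Bea wins

Compute the nim-sum pairwise:
1 XOR 5 = 4
4 XOR 4 = 0
The nim-sum is 0, so this is a P-position: the player to move is in a losing position under optimal play; Ari is about to move from it and so loses — Bea wins.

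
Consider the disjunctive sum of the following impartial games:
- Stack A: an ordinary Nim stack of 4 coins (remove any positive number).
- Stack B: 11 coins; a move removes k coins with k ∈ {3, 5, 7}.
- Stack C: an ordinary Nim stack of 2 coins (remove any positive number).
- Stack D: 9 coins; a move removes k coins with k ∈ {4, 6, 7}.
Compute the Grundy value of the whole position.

Stack A is a plain Nim stack of size 4, so its Grundy value is 4.
Build the Grundy sequence for stack B with g(k) = mex{g(k−s) : s ∈ {3, 5, 7}, s ≤ k}:
k:     0  1  2  3  4  5  6  7  8  9 10 11
g(k):  0  0  0  1  1  1  2  2  2  3  0  0
So g(11) = 0.
Stack C is a plain Nim stack of size 2, so its Grundy value is 2.
Grundy values for stack D (subtraction set {4, 6, 7}):
g(0) = mex{} = 0
g(1) = mex{} = 0
g(2) = mex{} = 0
g(3) = mex{} = 0
g(4) = mex{0} = 1
g(5) = mex{0} = 1
g(6) = mex{0} = 1
g(7) = mex{0} = 1
g(8) = mex{0,1} = 2
g(9) = mex{0,1} = 2
So g(9) = 2.
By the Sprague-Grundy theorem, the Grundy value of a sum of independent games is the XOR of the component values.
Combined value = 4 XOR 0 XOR 2 XOR 2 = 4.

4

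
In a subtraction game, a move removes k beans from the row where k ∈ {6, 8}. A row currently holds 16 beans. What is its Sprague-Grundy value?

Grundy values for subtraction set {6, 8}:
k:     0  1  2  3  4  5  6  7  8  9 10 11 12 13 14 15 16
g(k):  0  0  0  0  0  0  1  1  1  1  1  1  2  2  0  0  0
So g(16) = 0.

0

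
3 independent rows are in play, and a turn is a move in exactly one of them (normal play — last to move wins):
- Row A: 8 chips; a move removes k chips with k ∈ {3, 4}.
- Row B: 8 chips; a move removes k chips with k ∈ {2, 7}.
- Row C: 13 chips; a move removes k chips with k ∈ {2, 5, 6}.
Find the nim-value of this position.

Build the Grundy sequence for row A with g(k) = mex{g(k−s) : s ∈ {3, 4}, s ≤ k}:
k:     0  1  2  3  4  5  6  7  8
g(k):  0  0  0  1  1  1  2  0  0
So g(8) = 0.
For row B, compute g(0), g(1), … with moves {2, 7}:
k:     0  1  2  3  4  5  6  7  8
g(k):  0  0  1  1  0  0  1  1  2
So g(8) = 2.
Grundy values for row C (subtraction set {2, 5, 6}):
k:     0  1  2  3  4  5  6  7  8  9 10 11 12 13
g(k):  0  0  1  1  0  2  1  3  0  2  1  0  0  1
So g(13) = 1.
By the Sprague-Grundy theorem, the Grundy value of a sum of independent games is the XOR of the component values.
Combined value = 0 XOR 2 XOR 1 = 3.

3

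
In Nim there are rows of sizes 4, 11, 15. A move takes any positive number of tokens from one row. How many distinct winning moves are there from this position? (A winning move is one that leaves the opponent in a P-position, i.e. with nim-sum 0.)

In binary:
  0100  (4)
  1011  (11)
  1111  (15)
  ----
  0000  (0)
The nim-sum is already 0, so every move leaves a nonzero nim-sum — there are no winning moves.

0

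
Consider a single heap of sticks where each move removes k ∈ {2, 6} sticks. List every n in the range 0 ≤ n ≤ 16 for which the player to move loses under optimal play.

0, 1, 4, 5, 8, 9, 12, 13, 16

Build the Grundy sequence with g(k) = mex{g(k−s) : s ∈ {2, 6}, s ≤ k}:
k:     0  1  2  3  4  5  6  7  8  9 10 11 12 13 14 15 16
g(k):  0  0  1  1  0  0  1  1  0  0  1  1  0  0  1  1  0
The P-positions (g = 0) in 0..16 are 0, 1, 4, 5, 8, 9, 12, 13, 16.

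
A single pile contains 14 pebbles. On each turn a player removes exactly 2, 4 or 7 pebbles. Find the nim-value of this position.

1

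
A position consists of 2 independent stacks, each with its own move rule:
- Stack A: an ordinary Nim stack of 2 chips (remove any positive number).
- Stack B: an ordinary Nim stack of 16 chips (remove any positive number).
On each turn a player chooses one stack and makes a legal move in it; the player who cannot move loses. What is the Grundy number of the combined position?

18

Stack A is a plain Nim stack of size 2, so its Grundy value is 2.
Stack B is a plain Nim stack of size 16, so its Grundy value is 16.
By the Sprague-Grundy theorem, the Grundy value of a sum of independent games is the XOR of the component values.
Combined value = 2 ⊕ 16 = 18.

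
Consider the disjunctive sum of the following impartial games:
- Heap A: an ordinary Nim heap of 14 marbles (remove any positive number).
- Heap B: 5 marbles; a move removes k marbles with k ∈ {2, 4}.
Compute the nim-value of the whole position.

12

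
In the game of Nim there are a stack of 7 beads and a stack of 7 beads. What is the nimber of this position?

0

Compute the nim-sum pairwise:
7 ⊕ 7 = 0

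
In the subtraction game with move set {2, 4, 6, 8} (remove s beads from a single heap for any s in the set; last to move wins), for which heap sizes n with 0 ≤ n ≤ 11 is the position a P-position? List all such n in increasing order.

0, 1, 10, 11

Build the Grundy sequence with g(k) = mex{g(k−s) : s ∈ {2, 4, 6, 8}, s ≤ k}:
k:     0  1  2  3  4  5  6  7  8  9 10 11
g(k):  0  0  1  1  2  2  3  3  4  4  0  0
The P-positions (g = 0) in 0..11 are 0, 1, 10, 11.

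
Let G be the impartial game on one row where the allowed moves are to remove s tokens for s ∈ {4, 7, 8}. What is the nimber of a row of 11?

2

Build the Grundy sequence with g(k) = mex{g(k−s) : s ∈ {4, 7, 8}, s ≤ k}:
g(0) = mex{} = 0
g(1) = mex{} = 0
g(2) = mex{} = 0
g(3) = mex{} = 0
g(4) = mex{0} = 1
g(5) = mex{0} = 1
g(6) = mex{0} = 1
g(7) = mex{0} = 1
g(8) = mex{0,1} = 2
g(9) = mex{0,1} = 2
g(10) = mex{0,1} = 2
g(11) = mex{0,1} = 2
So g(11) = 2.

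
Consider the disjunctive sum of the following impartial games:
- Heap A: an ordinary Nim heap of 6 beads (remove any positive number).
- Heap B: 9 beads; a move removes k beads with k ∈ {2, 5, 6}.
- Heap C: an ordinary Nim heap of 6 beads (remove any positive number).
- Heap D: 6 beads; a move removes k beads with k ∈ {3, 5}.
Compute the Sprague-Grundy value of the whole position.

0

Heap A is a plain Nim heap of size 6, so its Grundy value is 6.
Grundy values for heap B (subtraction set {2, 5, 6}):
g(0) = mex{} = 0
g(1) = mex{} = 0
g(2) = mex{0} = 1
g(3) = mex{0} = 1
g(4) = mex{1} = 0
g(5) = mex{0,1} = 2
g(6) = mex{0} = 1
g(7) = mex{0,1,2} = 3
g(8) = mex{1} = 0
g(9) = mex{0,1,3} = 2
So g(9) = 2.
Heap C is a plain Nim heap of size 6, so its Grundy value is 6.
Build the Grundy sequence for heap D with g(k) = mex{g(k−s) : s ∈ {3, 5}, s ≤ k}:
k:     0  1  2  3  4  5  6
g(k):  0  0  0  1  1  1  2
So g(6) = 2.
By the Sprague-Grundy theorem, the Grundy value of a sum of independent games is the XOR of the component values.
Combined value = 6 ⊕ 2 ⊕ 6 ⊕ 2 = 0.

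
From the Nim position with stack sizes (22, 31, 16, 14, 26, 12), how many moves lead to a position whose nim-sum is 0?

Bitwise XOR of the heap sizes:
  10110  (22)
  11111  (31)
  10000  (16)
  01110  (14)
  11010  (26)
  01100  (12)
  -----
  00001  (1)
The overall nim-sum is X = 1. A stack of size p has a winning move iff p XOR X < p (reduce it to p XOR X).
  22: 22 XOR 1 = 23 ≥ 22 — no move.
  31: 31 XOR 1 = 30 < 31 — winning move (to 30).
  16: 16 XOR 1 = 17 ≥ 16 — no move.
  14: 14 XOR 1 = 15 ≥ 14 — no move.
  26: 26 XOR 1 = 27 ≥ 26 — no move.
  12: 12 XOR 1 = 13 ≥ 12 — no move.
That gives 1 winning move.

1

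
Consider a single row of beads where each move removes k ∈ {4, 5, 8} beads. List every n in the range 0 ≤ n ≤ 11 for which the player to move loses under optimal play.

0, 1, 2, 3

Compute g(0), g(1), … for moves {4, 5, 8}:
g(0) = mex{} = 0
g(1) = mex{} = 0
g(2) = mex{} = 0
g(3) = mex{} = 0
g(4) = mex{0} = 1
g(5) = mex{0} = 1
g(6) = mex{0} = 1
g(7) = mex{0} = 1
g(8) = mex{0,1} = 2
g(9) = mex{0,1} = 2
g(10) = mex{0,1} = 2
g(11) = mex{0,1} = 2
The P-positions (g = 0) in 0..11 are 0, 1, 2, 3.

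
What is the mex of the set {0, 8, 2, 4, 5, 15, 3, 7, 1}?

6

The values 0, 1, 2, 3, 4, 5 are all present; 6 is the first non-negative integer missing from the set.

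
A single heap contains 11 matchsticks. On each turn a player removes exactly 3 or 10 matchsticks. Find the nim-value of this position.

Grundy values for subtraction set {3, 10}:
k:     0  1  2  3  4  5  6  7  8  9 10 11
g(k):  0  0  0  1  1  1  0  0  0  1  1  1
So g(11) = 1.

1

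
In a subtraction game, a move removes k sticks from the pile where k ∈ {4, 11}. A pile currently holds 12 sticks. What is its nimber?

Build the Grundy sequence with g(k) = mex{g(k−s) : s ∈ {4, 11}, s ≤ k}:
g(0) = mex{} = 0
g(1) = mex{} = 0
g(2) = mex{} = 0
g(3) = mex{} = 0
g(4) = mex{0} = 1
g(5) = mex{0} = 1
g(6) = mex{0} = 1
g(7) = mex{0} = 1
g(8) = mex{1} = 0
g(9) = mex{1} = 0
g(10) = mex{1} = 0
g(11) = mex{0,1} = 2
g(12) = mex{0} = 1
So g(12) = 1.

1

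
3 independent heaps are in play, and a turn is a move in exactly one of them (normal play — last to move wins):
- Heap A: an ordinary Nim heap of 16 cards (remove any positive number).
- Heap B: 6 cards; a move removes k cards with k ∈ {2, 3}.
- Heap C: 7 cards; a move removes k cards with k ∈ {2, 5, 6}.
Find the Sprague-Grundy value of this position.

19

Heap A is a plain Nim heap of size 16, so its Grundy value is 16.
For heap B, compute g(0), g(1), … with moves {2, 3}:
k:     0  1  2  3  4  5  6
g(k):  0  0  1  1  2  0  0
So g(6) = 0.
For heap C, compute g(0), g(1), … with moves {2, 5, 6}:
g(0) = mex{} = 0
g(1) = mex{} = 0
g(2) = mex{0} = 1
g(3) = mex{0} = 1
g(4) = mex{1} = 0
g(5) = mex{0,1} = 2
g(6) = mex{0} = 1
g(7) = mex{0,1,2} = 3
So g(7) = 3.
The value of a disjunctive sum is the nim-sum of the parts.
Combined value = 16 XOR 0 XOR 3 = 19.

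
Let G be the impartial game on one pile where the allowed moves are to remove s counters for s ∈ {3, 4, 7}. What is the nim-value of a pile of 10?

Build the Grundy sequence with g(k) = mex{g(k−s) : s ∈ {3, 4, 7}, s ≤ k}:
k:     0  1  2  3  4  5  6  7  8  9 10
g(k):  0  0  0  1  1  1  2  2  2  3  0
So g(10) = 0.

0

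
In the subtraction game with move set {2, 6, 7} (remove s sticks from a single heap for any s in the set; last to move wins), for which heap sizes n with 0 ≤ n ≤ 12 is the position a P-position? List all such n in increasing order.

Grundy values for subtraction set {2, 6, 7}:
k:     0  1  2  3  4  5  6  7  8  9 10 11 12
g(k):  0  0  1  1  0  0  1  1  2  0  3  1  2
The P-positions (g = 0) in 0..12 are 0, 1, 4, 5, 9.

0, 1, 4, 5, 9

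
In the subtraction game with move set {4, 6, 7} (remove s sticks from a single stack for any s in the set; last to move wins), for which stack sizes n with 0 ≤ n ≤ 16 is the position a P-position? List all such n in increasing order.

0, 1, 2, 3, 11, 12, 13, 14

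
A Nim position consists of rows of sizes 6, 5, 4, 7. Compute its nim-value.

0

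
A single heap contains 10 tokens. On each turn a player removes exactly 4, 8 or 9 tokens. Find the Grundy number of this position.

2

Build the Grundy sequence with g(k) = mex{g(k−s) : s ∈ {4, 8, 9}, s ≤ k}:
g(0) = mex{} = 0
g(1) = mex{} = 0
g(2) = mex{} = 0
g(3) = mex{} = 0
g(4) = mex{0} = 1
g(5) = mex{0} = 1
g(6) = mex{0} = 1
g(7) = mex{0} = 1
g(8) = mex{0,1} = 2
g(9) = mex{0,1} = 2
g(10) = mex{0,1} = 2
So g(10) = 2.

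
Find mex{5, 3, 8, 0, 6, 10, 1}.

2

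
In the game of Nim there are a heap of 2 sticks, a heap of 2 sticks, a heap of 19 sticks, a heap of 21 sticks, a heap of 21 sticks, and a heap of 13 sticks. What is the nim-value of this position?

30

Nim-sum: 2 XOR 2 XOR 19 XOR 21 XOR 21 XOR 13 = 30.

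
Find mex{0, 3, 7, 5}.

0 is in the set but 1 is not, so the mex is 1.

1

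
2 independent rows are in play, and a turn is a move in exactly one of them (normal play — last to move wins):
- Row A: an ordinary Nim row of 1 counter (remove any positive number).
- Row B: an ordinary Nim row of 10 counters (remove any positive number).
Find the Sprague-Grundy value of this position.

Row A is a plain Nim row of size 1, so its Grundy value is 1.
Row B is a plain Nim row of size 10, so its Grundy value is 10.
The value of a disjunctive sum is the nim-sum of the parts.
Combined value = 1 ⊕ 10 = 11.

11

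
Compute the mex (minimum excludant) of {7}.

0

0 is not in the set, so the mex is 0.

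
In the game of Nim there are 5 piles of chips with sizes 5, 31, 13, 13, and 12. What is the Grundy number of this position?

22

Compute the nim-sum pairwise:
5 ^ 31 = 26
26 ^ 13 = 23
23 ^ 13 = 26
26 ^ 12 = 22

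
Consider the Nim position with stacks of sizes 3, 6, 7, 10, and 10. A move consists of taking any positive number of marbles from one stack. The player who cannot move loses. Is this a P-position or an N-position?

N-position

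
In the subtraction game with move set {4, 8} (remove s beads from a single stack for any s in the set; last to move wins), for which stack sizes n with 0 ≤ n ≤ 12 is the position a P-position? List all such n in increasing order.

Grundy values for subtraction set {4, 8}:
g(0) = mex{} = 0
g(1) = mex{} = 0
g(2) = mex{} = 0
g(3) = mex{} = 0
g(4) = mex{0} = 1
g(5) = mex{0} = 1
g(6) = mex{0} = 1
g(7) = mex{0} = 1
g(8) = mex{0,1} = 2
g(9) = mex{0,1} = 2
g(10) = mex{0,1} = 2
g(11) = mex{0,1} = 2
g(12) = mex{1,2} = 0
The P-positions (g = 0) in 0..12 are 0, 1, 2, 3, 12.

0, 1, 2, 3, 12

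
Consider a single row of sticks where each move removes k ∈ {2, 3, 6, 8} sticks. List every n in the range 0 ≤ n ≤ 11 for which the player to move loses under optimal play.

0, 1, 5, 10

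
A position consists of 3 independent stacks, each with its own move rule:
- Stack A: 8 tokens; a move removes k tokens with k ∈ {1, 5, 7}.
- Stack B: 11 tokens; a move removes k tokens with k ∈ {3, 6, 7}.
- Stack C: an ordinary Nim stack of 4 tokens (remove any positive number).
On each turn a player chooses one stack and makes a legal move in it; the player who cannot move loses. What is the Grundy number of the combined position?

Grundy values for stack A (subtraction set {1, 5, 7}):
g(0) = mex{} = 0
g(1) = mex{0} = 1
g(2) = mex{1} = 0
g(3) = mex{0} = 1
g(4) = mex{1} = 0
g(5) = mex{0} = 1
g(6) = mex{1} = 0
g(7) = mex{0} = 1
g(8) = mex{1} = 0
So g(8) = 0.
Grundy values for stack B (subtraction set {3, 6, 7}):
k:     0  1  2  3  4  5  6  7  8  9 10 11
g(k):  0  0  0  1  1  1  2  2  2  3  0  0
So g(11) = 0.
Stack C is a plain Nim stack of size 4, so its Grundy value is 4.
By the Sprague-Grundy theorem, the Grundy value of a sum of independent games is the XOR of the component values.
Combined value = 0 XOR 0 XOR 4 = 4.

4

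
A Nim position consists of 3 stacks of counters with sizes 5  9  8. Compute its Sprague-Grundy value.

4

Bitwise XOR of the heap sizes:
  0101  (5)
  1001  (9)
  1000  (8)
  ----
  0100  (4)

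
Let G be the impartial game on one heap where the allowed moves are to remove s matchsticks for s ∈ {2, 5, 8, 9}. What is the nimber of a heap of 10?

3

Build the Grundy sequence with g(k) = mex{g(k−s) : s ∈ {2, 5, 8, 9}, s ≤ k}:
k:     0  1  2  3  4  5  6  7  8  9 10
g(k):  0  0  1  1  0  2  1  0  2  1  3
So g(10) = 3.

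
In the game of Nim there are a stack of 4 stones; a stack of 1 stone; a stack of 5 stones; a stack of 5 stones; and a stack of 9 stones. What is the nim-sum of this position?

Compute the nim-sum pairwise:
4 ⊕ 1 = 5
5 ⊕ 5 = 0
0 ⊕ 5 = 5
5 ⊕ 9 = 12

12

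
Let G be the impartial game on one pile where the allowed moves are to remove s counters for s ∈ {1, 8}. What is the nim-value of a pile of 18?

0

Grundy values for subtraction set {1, 8}:
k:     0  1  2  3  4  5  6  7  8  9 10 11 12 13 14 15 16 17 18
g(k):  0  1  0  1  0  1  0  1  2  0  1  0  1  0  1  0  1  2  0
So g(18) = 0.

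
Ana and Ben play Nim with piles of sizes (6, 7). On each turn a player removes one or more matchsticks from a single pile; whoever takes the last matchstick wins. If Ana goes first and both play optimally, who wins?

Compute the nim-sum pairwise:
6 ⊕ 7 = 1
The nim-sum is 1 ≠ 0, so this is an N-position: the player to move can win; Ana has a winning move.

Ana wins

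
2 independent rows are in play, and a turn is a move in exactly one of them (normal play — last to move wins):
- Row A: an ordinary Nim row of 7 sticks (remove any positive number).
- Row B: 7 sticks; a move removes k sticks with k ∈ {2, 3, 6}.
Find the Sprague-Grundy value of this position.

Row A is a plain Nim row of size 7, so its Grundy value is 7.
For row B, compute g(0), g(1), … with moves {2, 3, 6}:
g(0) = mex{} = 0
g(1) = mex{} = 0
g(2) = mex{0} = 1
g(3) = mex{0} = 1
g(4) = mex{0,1} = 2
g(5) = mex{1} = 0
g(6) = mex{0,1,2} = 3
g(7) = mex{0,2} = 1
So g(7) = 1.
The value of a disjunctive sum is the nim-sum of the parts.
Combined value = 7 XOR 1 = 6.

6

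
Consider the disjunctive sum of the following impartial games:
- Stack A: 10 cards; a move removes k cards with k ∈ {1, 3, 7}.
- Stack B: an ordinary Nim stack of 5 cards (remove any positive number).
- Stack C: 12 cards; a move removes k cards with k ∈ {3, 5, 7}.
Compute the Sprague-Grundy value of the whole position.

5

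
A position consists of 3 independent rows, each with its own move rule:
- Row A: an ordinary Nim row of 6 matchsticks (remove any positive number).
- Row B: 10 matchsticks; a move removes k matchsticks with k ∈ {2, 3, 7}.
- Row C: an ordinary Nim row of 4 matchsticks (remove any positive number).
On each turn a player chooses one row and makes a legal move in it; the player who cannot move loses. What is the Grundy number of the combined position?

2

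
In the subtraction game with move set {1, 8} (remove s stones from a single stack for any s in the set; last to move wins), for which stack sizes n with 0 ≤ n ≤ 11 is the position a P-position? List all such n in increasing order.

0, 2, 4, 6, 9, 11

Build the Grundy sequence with g(k) = mex{g(k−s) : s ∈ {1, 8}, s ≤ k}:
g(0) = mex{} = 0
g(1) = mex{0} = 1
g(2) = mex{1} = 0
g(3) = mex{0} = 1
g(4) = mex{1} = 0
g(5) = mex{0} = 1
g(6) = mex{1} = 0
g(7) = mex{0} = 1
g(8) = mex{0,1} = 2
g(9) = mex{1,2} = 0
g(10) = mex{0} = 1
g(11) = mex{1} = 0
The P-positions (g = 0) in 0..11 are 0, 2, 4, 6, 9, 11.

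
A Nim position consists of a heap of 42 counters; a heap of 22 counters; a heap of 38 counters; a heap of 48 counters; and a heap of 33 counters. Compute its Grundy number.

Compute the nim-sum pairwise:
42 XOR 22 = 60
60 XOR 38 = 26
26 XOR 48 = 42
42 XOR 33 = 11

11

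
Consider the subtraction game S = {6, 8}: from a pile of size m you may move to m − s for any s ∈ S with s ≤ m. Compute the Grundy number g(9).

1

Compute g(0), g(1), … for moves {6, 8}:
g(0) = mex{} = 0
g(1) = mex{} = 0
g(2) = mex{} = 0
g(3) = mex{} = 0
g(4) = mex{} = 0
g(5) = mex{} = 0
g(6) = mex{0} = 1
g(7) = mex{0} = 1
g(8) = mex{0} = 1
g(9) = mex{0} = 1
So g(9) = 1.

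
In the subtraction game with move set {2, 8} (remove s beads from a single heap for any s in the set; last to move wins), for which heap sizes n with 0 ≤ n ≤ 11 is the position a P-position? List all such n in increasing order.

Build the Grundy sequence with g(k) = mex{g(k−s) : s ∈ {2, 8}, s ≤ k}:
g(0) = mex{} = 0
g(1) = mex{} = 0
g(2) = mex{0} = 1
g(3) = mex{0} = 1
g(4) = mex{1} = 0
g(5) = mex{1} = 0
g(6) = mex{0} = 1
g(7) = mex{0} = 1
g(8) = mex{0,1} = 2
g(9) = mex{0,1} = 2
g(10) = mex{1,2} = 0
g(11) = mex{1,2} = 0
The P-positions (g = 0) in 0..11 are 0, 1, 4, 5, 10, 11.

0, 1, 4, 5, 10, 11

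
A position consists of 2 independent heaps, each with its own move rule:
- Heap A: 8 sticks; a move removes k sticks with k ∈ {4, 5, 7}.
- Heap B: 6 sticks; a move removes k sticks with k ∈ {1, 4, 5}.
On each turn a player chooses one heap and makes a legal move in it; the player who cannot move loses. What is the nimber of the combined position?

0

Grundy values for heap A (subtraction set {4, 5, 7}):
g(0) = mex{} = 0
g(1) = mex{} = 0
g(2) = mex{} = 0
g(3) = mex{} = 0
g(4) = mex{0} = 1
g(5) = mex{0} = 1
g(6) = mex{0} = 1
g(7) = mex{0} = 1
g(8) = mex{0,1} = 2
So g(8) = 2.
Build the Grundy sequence for heap B with g(k) = mex{g(k−s) : s ∈ {1, 4, 5}, s ≤ k}:
k:     0  1  2  3  4  5  6
g(k):  0  1  0  1  2  3  2
So g(6) = 2.
The value of a disjunctive sum is the nim-sum of the parts.
Combined value = 2 XOR 2 = 0.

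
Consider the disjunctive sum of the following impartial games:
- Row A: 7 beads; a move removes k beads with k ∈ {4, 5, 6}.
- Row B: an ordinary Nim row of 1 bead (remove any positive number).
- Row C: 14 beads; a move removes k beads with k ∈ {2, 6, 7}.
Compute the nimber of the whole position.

Build the Grundy sequence for row A with g(k) = mex{g(k−s) : s ∈ {4, 5, 6}, s ≤ k}:
g(0) = mex{} = 0
g(1) = mex{} = 0
g(2) = mex{} = 0
g(3) = mex{} = 0
g(4) = mex{0} = 1
g(5) = mex{0} = 1
g(6) = mex{0} = 1
g(7) = mex{0} = 1
So g(7) = 1.
Row B is a plain Nim row of size 1, so its Grundy value is 1.
For row C, compute g(0), g(1), … with moves {2, 6, 7}:
g(0) = mex{} = 0
g(1) = mex{} = 0
g(2) = mex{0} = 1
g(3) = mex{0} = 1
g(4) = mex{1} = 0
g(5) = mex{1} = 0
g(6) = mex{0} = 1
g(7) = mex{0} = 1
g(8) = mex{0,1} = 2
g(9) = mex{1} = 0
g(10) = mex{0,1,2} = 3
g(11) = mex{0} = 1
g(12) = mex{0,1,3} = 2
g(13) = mex{1} = 0
g(14) = mex{1,2} = 0
So g(14) = 0.
The value of a disjunctive sum is the nim-sum of the parts.
Combined value = 1 XOR 1 XOR 0 = 0.

0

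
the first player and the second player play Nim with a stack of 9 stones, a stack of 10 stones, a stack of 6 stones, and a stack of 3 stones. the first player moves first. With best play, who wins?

Write each in binary and XOR column by column:
  1001  (9)
  1010  (10)
  0110  (6)
  0011  (3)
  ----
  0110  (6)
The nim-sum is 6 ≠ 0, so this is an N-position: the player to move can win; the first player has a winning move.

the first player wins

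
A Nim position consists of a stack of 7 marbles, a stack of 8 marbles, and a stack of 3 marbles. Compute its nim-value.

Write each in binary and XOR column by column:
  0111  (7)
  1000  (8)
  0011  (3)
  ----
  1100  (12)

12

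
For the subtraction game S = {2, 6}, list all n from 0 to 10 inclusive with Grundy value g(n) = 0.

0, 1, 4, 5, 8, 9

Build the Grundy sequence with g(k) = mex{g(k−s) : s ∈ {2, 6}, s ≤ k}:
g(0) = mex{} = 0
g(1) = mex{} = 0
g(2) = mex{0} = 1
g(3) = mex{0} = 1
g(4) = mex{1} = 0
g(5) = mex{1} = 0
g(6) = mex{0} = 1
g(7) = mex{0} = 1
g(8) = mex{1} = 0
g(9) = mex{1} = 0
g(10) = mex{0} = 1
The P-positions (g = 0) in 0..10 are 0, 1, 4, 5, 8, 9.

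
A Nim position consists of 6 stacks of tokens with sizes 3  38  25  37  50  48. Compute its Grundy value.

Compute the nim-sum pairwise:
3 ⊕ 38 = 37
37 ⊕ 25 = 60
60 ⊕ 37 = 25
25 ⊕ 50 = 43
43 ⊕ 48 = 27

27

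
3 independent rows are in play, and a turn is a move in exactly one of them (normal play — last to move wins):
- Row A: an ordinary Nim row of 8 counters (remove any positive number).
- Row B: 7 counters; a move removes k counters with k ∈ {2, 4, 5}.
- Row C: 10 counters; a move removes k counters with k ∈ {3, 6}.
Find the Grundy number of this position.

Row A is a plain Nim row of size 8, so its Grundy value is 8.
Build the Grundy sequence for row B with g(k) = mex{g(k−s) : s ∈ {2, 4, 5}, s ≤ k}:
g(0) = mex{} = 0
g(1) = mex{} = 0
g(2) = mex{0} = 1
g(3) = mex{0} = 1
g(4) = mex{0,1} = 2
g(5) = mex{0,1} = 2
g(6) = mex{0,1,2} = 3
g(7) = mex{1,2} = 0
So g(7) = 0.
Build the Grundy sequence for row C with g(k) = mex{g(k−s) : s ∈ {3, 6}, s ≤ k}:
g(0) = mex{} = 0
g(1) = mex{} = 0
g(2) = mex{} = 0
g(3) = mex{0} = 1
g(4) = mex{0} = 1
g(5) = mex{0} = 1
g(6) = mex{0,1} = 2
g(7) = mex{0,1} = 2
g(8) = mex{0,1} = 2
g(9) = mex{1,2} = 0
g(10) = mex{1,2} = 0
So g(10) = 0.
The value of a disjunctive sum is the nim-sum of the parts.
Combined value = 8 ⊕ 0 ⊕ 0 = 8.

8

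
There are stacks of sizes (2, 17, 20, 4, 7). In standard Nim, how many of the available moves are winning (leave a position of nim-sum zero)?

Nim-sum: 2 ⊕ 17 ⊕ 20 ⊕ 4 ⊕ 7 = 4.
The overall nim-sum is X = 4. A stack of size p has a winning move iff p XOR X < p (reduce it to p XOR X).
  2: 2 XOR 4 = 6 ≥ 2 — no move.
  17: 17 XOR 4 = 21 ≥ 17 — no move.
  20: 20 XOR 4 = 16 < 20 — winning move (to 16).
  4: 4 XOR 4 = 0 < 4 — winning move (to 0).
  7: 7 XOR 4 = 3 < 7 — winning move (to 3).
That gives 3 winning moves.

3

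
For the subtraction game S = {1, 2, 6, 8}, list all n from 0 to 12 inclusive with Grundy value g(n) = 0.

Compute g(0), g(1), … for moves {1, 2, 6, 8}:
k:     0  1  2  3  4  5  6  7  8  9 10 11 12
g(k):  0  1  2  0  1  2  3  0  1  2  0  1  2
The P-positions (g = 0) in 0..12 are 0, 3, 7, 10.

0, 3, 7, 10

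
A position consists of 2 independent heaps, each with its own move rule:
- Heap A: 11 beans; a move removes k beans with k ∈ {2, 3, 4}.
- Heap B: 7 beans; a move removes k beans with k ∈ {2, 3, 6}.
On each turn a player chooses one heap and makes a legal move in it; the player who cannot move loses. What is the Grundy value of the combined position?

3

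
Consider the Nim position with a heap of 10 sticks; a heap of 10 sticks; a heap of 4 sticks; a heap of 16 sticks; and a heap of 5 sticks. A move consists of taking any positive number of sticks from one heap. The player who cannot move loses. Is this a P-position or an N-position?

Write each in binary and XOR column by column:
  01010  (10)
  01010  (10)
  00100  (4)
  10000  (16)
  00101  (5)
  -----
  10001  (17)
The nim-sum is 17 ≠ 0, so this is an N-position: the player to move can win.

N-position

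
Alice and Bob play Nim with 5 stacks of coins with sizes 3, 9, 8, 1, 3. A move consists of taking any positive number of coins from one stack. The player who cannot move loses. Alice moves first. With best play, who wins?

Bob wins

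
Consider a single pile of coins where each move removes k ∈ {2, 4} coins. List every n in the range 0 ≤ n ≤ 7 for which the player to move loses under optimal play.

0, 1, 6, 7

Compute g(0), g(1), … for moves {2, 4}:
k:     0  1  2  3  4  5  6  7
g(k):  0  0  1  1  2  2  0  0
The P-positions (g = 0) in 0..7 are 0, 1, 6, 7.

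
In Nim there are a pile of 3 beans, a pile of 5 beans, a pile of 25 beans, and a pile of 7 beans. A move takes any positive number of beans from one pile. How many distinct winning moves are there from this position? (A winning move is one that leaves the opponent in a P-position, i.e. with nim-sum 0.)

1

Compute the nim-sum pairwise:
3 XOR 5 = 6
6 XOR 25 = 31
31 XOR 7 = 24
The overall nim-sum is X = 24. A pile of size p has a winning move iff p XOR X < p (reduce it to p XOR X).
  3: 3 XOR 24 = 27 ≥ 3 — no move.
  5: 5 XOR 24 = 29 ≥ 5 — no move.
  25: 25 XOR 24 = 1 < 25 — winning move (to 1).
  7: 7 XOR 24 = 31 ≥ 7 — no move.
That gives 1 winning move.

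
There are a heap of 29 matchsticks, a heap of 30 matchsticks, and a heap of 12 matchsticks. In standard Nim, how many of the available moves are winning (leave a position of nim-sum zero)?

3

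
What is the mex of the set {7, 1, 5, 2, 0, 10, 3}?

The values 0, 1, 2, 3 are all present; 4 is the first non-negative integer missing from the set.

4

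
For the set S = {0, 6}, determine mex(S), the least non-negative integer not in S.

1

0 is in the set but 1 is not, so the mex is 1.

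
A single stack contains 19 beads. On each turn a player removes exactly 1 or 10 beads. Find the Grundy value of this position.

0

Build the Grundy sequence with g(k) = mex{g(k−s) : s ∈ {1, 10}, s ≤ k}:
k:     0  1  2  3  4  5  6  7  8  9 10 11 12 13 14 15 16 17 18 19
g(k):  0  1  0  1  0  1  0  1  0  1  2  0  1  0  1  0  1  0  1  0
So g(19) = 0.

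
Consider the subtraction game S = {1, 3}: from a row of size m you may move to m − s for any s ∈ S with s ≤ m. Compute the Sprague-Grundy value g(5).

1

Compute g(0), g(1), … for moves {1, 3}:
k:     0  1  2  3  4  5
g(k):  0  1  0  1  0  1
So g(5) = 1.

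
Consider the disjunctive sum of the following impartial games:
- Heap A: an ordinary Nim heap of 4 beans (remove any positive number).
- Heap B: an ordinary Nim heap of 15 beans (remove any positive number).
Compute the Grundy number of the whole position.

11

Heap A is a plain Nim heap of size 4, so its Grundy value is 4.
Heap B is a plain Nim heap of size 15, so its Grundy value is 15.
By the Sprague-Grundy theorem, the Grundy value of a sum of independent games is the XOR of the component values.
Combined value = 4 XOR 15 = 11.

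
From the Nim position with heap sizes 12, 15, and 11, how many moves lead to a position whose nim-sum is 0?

3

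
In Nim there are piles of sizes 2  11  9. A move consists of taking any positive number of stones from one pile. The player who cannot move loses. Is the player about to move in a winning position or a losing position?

Losing position

Write each in binary and XOR column by column:
  0010  (2)
  1011  (11)
  1001  (9)
  ----
  0000  (0)
The nim-sum is 0, so this is a P-position: the player to move is in a losing position under optimal play.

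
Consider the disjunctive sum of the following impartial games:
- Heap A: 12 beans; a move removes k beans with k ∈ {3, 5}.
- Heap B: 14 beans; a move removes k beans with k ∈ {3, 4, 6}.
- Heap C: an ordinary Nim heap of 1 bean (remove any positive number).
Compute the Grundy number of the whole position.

1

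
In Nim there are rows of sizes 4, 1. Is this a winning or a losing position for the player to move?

Nim-sum: 4 ^ 1 = 5.
The nim-sum is 5 ≠ 0, so this is an N-position: the player to move can win.

Winning position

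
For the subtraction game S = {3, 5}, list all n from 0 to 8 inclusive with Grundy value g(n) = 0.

0, 1, 2, 8

Grundy values for subtraction set {3, 5}:
g(0) = mex{} = 0
g(1) = mex{} = 0
g(2) = mex{} = 0
g(3) = mex{0} = 1
g(4) = mex{0} = 1
g(5) = mex{0} = 1
g(6) = mex{0,1} = 2
g(7) = mex{0,1} = 2
g(8) = mex{1} = 0
The P-positions (g = 0) in 0..8 are 0, 1, 2, 8.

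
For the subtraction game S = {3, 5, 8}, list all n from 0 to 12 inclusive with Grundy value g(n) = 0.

Build the Grundy sequence with g(k) = mex{g(k−s) : s ∈ {3, 5, 8}, s ≤ k}:
k:     0  1  2  3  4  5  6  7  8  9 10 11 12
g(k):  0  0  0  1  1  1  2  2  2  3  3  0  0
The P-positions (g = 0) in 0..12 are 0, 1, 2, 11, 12.

0, 1, 2, 11, 12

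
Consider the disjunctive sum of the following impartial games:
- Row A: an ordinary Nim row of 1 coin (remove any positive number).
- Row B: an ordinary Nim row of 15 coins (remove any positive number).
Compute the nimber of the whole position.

14

Row A is a plain Nim row of size 1, so its Grundy value is 1.
Row B is a plain Nim row of size 15, so its Grundy value is 15.
The value of a disjunctive sum is the nim-sum of the parts.
Combined value = 1 ⊕ 15 = 14.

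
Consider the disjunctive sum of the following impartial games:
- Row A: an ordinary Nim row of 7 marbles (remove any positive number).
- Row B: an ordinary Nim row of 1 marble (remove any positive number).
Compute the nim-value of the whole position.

Row A is a plain Nim row of size 7, so its Grundy value is 7.
Row B is a plain Nim row of size 1, so its Grundy value is 1.
The value of a disjunctive sum is the nim-sum of the parts.
Combined value = 7 XOR 1 = 6.

6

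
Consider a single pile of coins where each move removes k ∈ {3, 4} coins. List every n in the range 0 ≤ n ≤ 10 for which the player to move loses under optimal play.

Build the Grundy sequence with g(k) = mex{g(k−s) : s ∈ {3, 4}, s ≤ k}:
g(0) = mex{} = 0
g(1) = mex{} = 0
g(2) = mex{} = 0
g(3) = mex{0} = 1
g(4) = mex{0} = 1
g(5) = mex{0} = 1
g(6) = mex{0,1} = 2
g(7) = mex{1} = 0
g(8) = mex{1} = 0
g(9) = mex{1,2} = 0
g(10) = mex{0,2} = 1
The P-positions (g = 0) in 0..10 are 0, 1, 2, 7, 8, 9.

0, 1, 2, 7, 8, 9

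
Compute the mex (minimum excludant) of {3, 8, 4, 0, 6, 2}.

0 is in the set but 1 is not, so the mex is 1.

1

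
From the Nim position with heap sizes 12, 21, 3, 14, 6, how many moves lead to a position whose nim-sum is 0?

Compute the nim-sum pairwise:
12 XOR 21 = 25
25 XOR 3 = 26
26 XOR 14 = 20
20 XOR 6 = 18
The overall nim-sum is X = 18. A heap of size p has a winning move iff p XOR X < p (reduce it to p XOR X).
  12: 12 XOR 18 = 30 ≥ 12 — no move.
  21: 21 XOR 18 = 7 < 21 — winning move (to 7).
  3: 3 XOR 18 = 17 ≥ 3 — no move.
  14: 14 XOR 18 = 28 ≥ 14 — no move.
  6: 6 XOR 18 = 20 ≥ 6 — no move.
That gives 1 winning move.

1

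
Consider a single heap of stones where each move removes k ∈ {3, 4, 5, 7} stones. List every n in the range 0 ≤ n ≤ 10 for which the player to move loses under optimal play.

0, 1, 2, 10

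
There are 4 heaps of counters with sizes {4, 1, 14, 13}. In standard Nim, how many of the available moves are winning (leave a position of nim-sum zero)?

3

In binary:
  0100  (4)
  0001  (1)
  1110  (14)
  1101  (13)
  ----
  0110  (6)
The overall nim-sum is X = 6. A heap of size p has a winning move iff p XOR X < p (reduce it to p XOR X).
  4: 4 XOR 6 = 2 < 4 — winning move (to 2).
  1: 1 XOR 6 = 7 ≥ 1 — no move.
  14: 14 XOR 6 = 8 < 14 — winning move (to 8).
  13: 13 XOR 6 = 11 < 13 — winning move (to 11).
That gives 3 winning moves.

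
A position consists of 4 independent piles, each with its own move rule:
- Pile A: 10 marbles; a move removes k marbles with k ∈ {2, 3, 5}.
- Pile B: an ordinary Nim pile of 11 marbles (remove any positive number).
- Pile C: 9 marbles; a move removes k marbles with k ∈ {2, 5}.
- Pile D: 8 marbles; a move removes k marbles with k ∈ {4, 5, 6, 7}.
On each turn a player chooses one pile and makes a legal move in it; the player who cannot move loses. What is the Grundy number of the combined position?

Build the Grundy sequence for pile A with g(k) = mex{g(k−s) : s ∈ {2, 3, 5}, s ≤ k}:
k:     0  1  2  3  4  5  6  7  8  9 10
g(k):  0  0  1  1  2  2  3  0  0  1  1
So g(10) = 1.
Pile B is a plain Nim pile of size 11, so its Grundy value is 11.
Build the Grundy sequence for pile C with g(k) = mex{g(k−s) : s ∈ {2, 5}, s ≤ k}:
g(0) = mex{} = 0
g(1) = mex{} = 0
g(2) = mex{0} = 1
g(3) = mex{0} = 1
g(4) = mex{1} = 0
g(5) = mex{0,1} = 2
g(6) = mex{0} = 1
g(7) = mex{1,2} = 0
g(8) = mex{1} = 0
g(9) = mex{0} = 1
So g(9) = 1.
Grundy values for pile D (subtraction set {4, 5, 6, 7}):
g(0) = mex{} = 0
g(1) = mex{} = 0
g(2) = mex{} = 0
g(3) = mex{} = 0
g(4) = mex{0} = 1
g(5) = mex{0} = 1
g(6) = mex{0} = 1
g(7) = mex{0} = 1
g(8) = mex{0,1} = 2
So g(8) = 2.
By the Sprague-Grundy theorem, the Grundy value of a sum of independent games is the XOR of the component values.
Combined value = 1 ⊕ 11 ⊕ 1 ⊕ 2 = 9.

9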